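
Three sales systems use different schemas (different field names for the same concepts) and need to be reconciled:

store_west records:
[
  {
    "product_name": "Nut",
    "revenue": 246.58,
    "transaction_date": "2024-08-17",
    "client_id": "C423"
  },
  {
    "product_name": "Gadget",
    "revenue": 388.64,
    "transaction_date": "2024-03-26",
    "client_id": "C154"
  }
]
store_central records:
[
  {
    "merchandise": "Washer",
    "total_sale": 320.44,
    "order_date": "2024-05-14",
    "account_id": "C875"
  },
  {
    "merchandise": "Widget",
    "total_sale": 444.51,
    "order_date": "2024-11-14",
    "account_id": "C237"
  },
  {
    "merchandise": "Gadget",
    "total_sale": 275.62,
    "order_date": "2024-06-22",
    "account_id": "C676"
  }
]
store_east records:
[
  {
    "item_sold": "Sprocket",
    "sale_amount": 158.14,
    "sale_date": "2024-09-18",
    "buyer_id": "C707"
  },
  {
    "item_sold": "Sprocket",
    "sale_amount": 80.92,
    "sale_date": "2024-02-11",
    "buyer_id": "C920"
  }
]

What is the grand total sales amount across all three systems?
1914.85

Schema reconciliation - all amount fields map to sale amount:

store_west (revenue): 635.22
store_central (total_sale): 1040.57
store_east (sale_amount): 239.06

Grand total: 1914.85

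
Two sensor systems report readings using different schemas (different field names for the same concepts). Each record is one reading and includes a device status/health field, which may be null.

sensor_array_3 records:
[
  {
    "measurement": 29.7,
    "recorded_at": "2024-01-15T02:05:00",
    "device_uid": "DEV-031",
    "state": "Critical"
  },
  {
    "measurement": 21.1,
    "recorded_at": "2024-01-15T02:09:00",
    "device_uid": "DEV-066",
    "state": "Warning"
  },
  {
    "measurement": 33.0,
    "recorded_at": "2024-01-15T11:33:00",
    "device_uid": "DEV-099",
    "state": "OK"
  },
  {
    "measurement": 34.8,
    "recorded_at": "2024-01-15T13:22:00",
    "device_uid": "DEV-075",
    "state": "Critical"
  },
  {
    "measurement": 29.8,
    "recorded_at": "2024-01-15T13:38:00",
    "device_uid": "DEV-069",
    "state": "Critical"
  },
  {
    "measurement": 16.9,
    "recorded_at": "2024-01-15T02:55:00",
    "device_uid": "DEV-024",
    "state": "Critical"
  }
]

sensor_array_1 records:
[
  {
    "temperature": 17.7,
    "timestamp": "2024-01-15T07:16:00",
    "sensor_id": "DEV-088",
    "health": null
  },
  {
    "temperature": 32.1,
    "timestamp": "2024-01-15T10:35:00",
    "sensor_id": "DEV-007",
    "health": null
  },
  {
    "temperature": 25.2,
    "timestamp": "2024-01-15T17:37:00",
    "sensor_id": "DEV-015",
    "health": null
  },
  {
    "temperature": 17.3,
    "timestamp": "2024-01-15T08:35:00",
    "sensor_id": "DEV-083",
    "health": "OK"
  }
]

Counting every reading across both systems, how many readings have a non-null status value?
7

Schema mapping: "state" (sensor_array_3) = "health" (sensor_array_1) = status

Non-null in sensor_array_3: 6
Non-null in sensor_array_1: 1

Total non-null: 6 + 1 = 7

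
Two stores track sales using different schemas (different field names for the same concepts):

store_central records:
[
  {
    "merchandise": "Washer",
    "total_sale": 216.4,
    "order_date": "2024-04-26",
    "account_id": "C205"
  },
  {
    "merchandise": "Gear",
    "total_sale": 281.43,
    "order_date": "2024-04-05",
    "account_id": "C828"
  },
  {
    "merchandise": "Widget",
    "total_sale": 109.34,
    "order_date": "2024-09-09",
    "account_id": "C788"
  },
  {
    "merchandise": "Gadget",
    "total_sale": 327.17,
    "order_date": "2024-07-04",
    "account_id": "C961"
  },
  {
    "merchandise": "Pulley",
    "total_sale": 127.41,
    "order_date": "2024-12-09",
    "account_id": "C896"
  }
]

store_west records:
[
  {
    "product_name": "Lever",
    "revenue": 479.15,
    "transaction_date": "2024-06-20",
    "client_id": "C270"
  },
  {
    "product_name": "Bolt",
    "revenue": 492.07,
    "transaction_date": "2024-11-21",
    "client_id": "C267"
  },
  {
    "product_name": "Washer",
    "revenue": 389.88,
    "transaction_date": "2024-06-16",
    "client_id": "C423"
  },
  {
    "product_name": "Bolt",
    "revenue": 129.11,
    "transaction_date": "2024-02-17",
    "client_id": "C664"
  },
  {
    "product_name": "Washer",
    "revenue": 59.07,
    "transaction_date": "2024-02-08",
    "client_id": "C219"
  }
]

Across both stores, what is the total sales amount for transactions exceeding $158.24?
2186.1

Schema mapping: "total_sale" (store_central) = "revenue" (store_west) = sale amount

Sum of sales > $158.24 in store_central: 825.0
Sum of sales > $158.24 in store_west: 1361.1

Total: 825.0 + 1361.1 = 2186.1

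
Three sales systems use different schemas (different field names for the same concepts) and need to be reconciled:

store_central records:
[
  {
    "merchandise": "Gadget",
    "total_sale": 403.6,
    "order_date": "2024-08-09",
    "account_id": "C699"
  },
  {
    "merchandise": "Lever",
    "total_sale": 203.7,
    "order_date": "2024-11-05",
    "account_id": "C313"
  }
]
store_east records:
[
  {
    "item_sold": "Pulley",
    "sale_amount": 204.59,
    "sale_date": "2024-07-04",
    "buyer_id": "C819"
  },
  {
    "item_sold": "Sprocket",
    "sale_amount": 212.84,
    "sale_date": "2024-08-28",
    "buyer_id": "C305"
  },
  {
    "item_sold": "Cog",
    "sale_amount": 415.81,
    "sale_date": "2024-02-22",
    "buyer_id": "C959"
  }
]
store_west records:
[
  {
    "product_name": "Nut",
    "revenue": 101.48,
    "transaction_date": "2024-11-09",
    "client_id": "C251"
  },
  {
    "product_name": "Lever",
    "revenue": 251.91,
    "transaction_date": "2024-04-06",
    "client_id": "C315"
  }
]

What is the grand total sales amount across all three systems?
1793.93

Schema reconciliation - all amount fields map to sale amount:

store_central (total_sale): 607.3
store_east (sale_amount): 833.24
store_west (revenue): 353.39

Grand total: 1793.93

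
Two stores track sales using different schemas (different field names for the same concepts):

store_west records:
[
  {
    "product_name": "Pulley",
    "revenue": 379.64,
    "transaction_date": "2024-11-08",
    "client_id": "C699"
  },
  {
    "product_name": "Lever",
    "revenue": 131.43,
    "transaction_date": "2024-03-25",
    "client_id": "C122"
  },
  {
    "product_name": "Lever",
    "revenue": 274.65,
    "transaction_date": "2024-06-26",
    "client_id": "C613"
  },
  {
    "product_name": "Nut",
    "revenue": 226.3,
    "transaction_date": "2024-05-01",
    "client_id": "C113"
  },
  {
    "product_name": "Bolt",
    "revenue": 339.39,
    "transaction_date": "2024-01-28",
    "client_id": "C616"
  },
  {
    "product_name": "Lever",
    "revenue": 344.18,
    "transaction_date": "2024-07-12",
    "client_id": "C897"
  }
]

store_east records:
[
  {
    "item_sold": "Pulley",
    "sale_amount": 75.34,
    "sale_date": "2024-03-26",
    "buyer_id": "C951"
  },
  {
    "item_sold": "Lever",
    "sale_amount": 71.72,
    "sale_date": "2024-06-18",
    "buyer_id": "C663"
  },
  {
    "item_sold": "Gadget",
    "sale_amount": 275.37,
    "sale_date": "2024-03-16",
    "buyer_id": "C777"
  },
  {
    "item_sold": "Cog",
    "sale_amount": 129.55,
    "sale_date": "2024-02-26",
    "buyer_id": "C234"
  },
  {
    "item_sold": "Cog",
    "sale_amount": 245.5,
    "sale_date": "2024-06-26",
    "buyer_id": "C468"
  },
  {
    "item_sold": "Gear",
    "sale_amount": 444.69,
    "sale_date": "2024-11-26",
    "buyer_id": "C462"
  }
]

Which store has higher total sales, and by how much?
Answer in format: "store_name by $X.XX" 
store_west by $453.42

Schema mapping: "revenue" (store_west) = "sale_amount" (store_east) = sale amount

Total for store_west: 1695.59
Total for store_east: 1242.17

Difference: |1695.59 - 1242.17| = 453.42
store_west has higher sales by $453.42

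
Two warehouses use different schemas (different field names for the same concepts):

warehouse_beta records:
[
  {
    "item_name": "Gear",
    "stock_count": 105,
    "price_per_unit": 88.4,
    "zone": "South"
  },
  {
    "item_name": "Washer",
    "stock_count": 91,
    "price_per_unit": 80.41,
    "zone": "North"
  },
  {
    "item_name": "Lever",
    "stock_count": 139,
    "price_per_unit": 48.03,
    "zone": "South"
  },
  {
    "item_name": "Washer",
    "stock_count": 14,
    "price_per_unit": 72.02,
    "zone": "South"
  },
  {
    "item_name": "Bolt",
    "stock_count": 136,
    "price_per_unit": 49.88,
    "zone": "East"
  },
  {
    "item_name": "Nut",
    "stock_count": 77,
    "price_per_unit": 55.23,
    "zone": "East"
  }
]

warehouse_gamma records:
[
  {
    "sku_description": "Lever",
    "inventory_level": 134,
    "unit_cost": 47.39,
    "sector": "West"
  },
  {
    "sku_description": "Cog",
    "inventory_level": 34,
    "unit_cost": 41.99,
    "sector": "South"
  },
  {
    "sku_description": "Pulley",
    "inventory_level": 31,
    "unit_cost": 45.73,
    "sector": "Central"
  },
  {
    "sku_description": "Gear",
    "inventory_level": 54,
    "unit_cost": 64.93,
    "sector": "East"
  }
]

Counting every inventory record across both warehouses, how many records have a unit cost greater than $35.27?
10

Schema mapping: "price_per_unit" (warehouse_beta) = "unit_cost" (warehouse_gamma) = unit cost

Records > $35.27 in warehouse_beta: 6
Records > $35.27 in warehouse_gamma: 4

Total count: 6 + 4 = 10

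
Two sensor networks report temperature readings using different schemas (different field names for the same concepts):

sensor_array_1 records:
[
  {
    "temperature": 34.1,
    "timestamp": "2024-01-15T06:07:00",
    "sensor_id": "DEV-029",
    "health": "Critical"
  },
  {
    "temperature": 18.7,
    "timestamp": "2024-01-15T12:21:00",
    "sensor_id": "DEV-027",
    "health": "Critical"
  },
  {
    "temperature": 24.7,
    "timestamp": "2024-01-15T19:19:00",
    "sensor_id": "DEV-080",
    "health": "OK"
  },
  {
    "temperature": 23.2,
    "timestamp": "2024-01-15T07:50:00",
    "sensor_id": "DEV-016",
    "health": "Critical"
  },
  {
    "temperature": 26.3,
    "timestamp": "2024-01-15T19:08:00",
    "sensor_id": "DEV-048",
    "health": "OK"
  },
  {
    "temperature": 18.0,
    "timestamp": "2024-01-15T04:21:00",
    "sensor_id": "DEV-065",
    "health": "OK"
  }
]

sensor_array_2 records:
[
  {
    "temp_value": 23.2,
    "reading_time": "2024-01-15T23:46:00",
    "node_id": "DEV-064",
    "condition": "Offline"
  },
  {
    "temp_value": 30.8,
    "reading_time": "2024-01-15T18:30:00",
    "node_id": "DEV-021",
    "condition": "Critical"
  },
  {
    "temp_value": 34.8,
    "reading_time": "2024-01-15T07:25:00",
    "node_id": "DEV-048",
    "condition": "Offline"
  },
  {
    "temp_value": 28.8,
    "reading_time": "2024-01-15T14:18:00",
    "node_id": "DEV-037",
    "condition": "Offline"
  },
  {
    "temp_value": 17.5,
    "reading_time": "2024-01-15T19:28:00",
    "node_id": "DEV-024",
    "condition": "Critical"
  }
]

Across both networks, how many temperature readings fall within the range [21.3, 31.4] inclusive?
6

Schema mapping: "temperature" (sensor_array_1) = "temp_value" (sensor_array_2) = temperature

Readings in [21.3, 31.4] from sensor_array_1: 3
Readings in [21.3, 31.4] from sensor_array_2: 3

Total count: 3 + 3 = 6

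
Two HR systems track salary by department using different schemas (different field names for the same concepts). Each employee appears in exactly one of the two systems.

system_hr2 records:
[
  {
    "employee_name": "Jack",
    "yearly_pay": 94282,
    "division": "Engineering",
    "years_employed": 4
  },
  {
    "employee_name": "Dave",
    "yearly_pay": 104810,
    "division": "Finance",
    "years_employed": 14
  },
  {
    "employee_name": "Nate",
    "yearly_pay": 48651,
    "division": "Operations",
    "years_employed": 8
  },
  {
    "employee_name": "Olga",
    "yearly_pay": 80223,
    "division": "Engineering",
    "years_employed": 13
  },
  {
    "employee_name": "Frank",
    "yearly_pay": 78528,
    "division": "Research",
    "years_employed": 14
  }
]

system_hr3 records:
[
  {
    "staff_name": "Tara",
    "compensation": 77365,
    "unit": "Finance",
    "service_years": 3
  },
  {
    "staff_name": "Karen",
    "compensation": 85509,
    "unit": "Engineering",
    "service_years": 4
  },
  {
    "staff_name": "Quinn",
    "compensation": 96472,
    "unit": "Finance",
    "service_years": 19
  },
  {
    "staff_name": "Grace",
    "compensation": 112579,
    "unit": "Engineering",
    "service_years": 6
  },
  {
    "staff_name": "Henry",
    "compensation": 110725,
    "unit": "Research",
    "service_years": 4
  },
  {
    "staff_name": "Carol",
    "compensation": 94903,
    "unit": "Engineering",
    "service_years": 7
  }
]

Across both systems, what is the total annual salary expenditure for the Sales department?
0

Schema mappings:
- "division" (system_hr2) = "unit" (system_hr3) = department
- "yearly_pay" (system_hr2) = "compensation" (system_hr3) = salary

Sales salaries from system_hr2: 0
Sales salaries from system_hr3: 0

Total: 0 + 0 = 0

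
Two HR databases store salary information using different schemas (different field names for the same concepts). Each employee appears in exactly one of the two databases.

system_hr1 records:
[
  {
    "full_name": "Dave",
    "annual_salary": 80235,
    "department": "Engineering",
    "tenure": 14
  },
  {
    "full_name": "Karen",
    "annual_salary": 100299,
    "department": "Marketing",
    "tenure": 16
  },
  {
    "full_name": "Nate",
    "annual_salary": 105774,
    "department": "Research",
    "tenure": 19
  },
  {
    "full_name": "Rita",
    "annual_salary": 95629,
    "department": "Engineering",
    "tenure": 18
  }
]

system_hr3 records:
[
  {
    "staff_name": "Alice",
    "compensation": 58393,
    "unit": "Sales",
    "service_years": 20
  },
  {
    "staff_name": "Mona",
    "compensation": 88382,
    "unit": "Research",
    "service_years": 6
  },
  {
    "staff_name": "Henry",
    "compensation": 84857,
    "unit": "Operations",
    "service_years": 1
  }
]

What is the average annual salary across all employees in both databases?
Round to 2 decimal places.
87652.71

Schema mapping: "annual_salary" (system_hr1) = "compensation" (system_hr3) = annual salary

All salaries: [80235, 100299, 105774, 95629, 58393, 88382, 84857]
Sum: 613569
Count: 7
Average: 613569 / 7 = 87652.71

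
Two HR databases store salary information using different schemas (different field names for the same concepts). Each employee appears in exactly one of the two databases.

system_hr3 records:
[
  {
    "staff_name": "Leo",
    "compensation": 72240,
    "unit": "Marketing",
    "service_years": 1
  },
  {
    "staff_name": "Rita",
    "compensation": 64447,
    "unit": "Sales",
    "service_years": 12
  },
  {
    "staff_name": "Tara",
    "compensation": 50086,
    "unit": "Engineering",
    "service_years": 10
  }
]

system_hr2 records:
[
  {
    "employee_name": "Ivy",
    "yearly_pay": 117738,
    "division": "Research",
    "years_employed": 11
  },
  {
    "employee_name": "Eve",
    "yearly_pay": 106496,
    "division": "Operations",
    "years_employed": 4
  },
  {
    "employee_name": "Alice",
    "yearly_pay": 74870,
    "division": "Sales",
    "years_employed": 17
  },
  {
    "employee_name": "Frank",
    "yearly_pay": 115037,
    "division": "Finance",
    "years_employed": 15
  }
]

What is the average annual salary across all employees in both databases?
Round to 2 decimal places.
85844.86

Schema mapping: "compensation" (system_hr3) = "yearly_pay" (system_hr2) = annual salary

All salaries: [72240, 64447, 50086, 117738, 106496, 74870, 115037]
Sum: 600914
Count: 7
Average: 600914 / 7 = 85844.86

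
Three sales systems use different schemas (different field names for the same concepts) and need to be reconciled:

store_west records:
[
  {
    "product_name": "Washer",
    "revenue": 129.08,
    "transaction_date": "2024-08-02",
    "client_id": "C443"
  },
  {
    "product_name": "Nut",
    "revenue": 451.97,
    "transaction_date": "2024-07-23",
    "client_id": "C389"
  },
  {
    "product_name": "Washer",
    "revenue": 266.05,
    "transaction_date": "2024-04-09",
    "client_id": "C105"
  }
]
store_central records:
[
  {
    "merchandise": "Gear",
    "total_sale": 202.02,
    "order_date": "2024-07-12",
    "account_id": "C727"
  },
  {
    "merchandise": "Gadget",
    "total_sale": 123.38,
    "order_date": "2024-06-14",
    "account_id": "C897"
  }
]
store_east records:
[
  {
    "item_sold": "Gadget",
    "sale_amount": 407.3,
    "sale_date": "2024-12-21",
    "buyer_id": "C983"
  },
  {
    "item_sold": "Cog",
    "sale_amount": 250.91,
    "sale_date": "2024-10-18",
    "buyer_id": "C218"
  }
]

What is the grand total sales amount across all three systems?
1830.71

Schema reconciliation - all amount fields map to sale amount:

store_west (revenue): 847.1
store_central (total_sale): 325.4
store_east (sale_amount): 658.21

Grand total: 1830.71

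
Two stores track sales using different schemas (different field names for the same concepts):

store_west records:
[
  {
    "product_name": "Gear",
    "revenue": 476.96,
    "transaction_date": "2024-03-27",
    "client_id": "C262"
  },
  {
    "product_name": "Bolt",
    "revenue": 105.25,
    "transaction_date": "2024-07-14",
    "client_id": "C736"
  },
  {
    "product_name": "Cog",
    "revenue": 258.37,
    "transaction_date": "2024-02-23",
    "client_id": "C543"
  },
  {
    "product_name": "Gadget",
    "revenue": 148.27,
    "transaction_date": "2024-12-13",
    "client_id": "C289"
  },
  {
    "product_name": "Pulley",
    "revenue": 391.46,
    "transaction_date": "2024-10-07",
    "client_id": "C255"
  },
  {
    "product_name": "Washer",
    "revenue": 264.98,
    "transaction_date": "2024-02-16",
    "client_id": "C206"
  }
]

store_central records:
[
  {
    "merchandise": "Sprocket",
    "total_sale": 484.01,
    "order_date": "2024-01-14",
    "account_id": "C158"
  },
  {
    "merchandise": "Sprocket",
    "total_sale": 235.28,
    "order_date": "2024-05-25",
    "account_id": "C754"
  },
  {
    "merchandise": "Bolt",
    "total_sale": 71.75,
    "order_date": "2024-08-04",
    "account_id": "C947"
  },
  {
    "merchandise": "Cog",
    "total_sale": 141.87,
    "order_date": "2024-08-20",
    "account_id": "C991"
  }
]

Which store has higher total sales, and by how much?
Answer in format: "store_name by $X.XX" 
store_west by $712.38

Schema mapping: "revenue" (store_west) = "total_sale" (store_central) = sale amount

Total for store_west: 1645.29
Total for store_central: 932.91

Difference: |1645.29 - 932.91| = 712.38
store_west has higher sales by $712.38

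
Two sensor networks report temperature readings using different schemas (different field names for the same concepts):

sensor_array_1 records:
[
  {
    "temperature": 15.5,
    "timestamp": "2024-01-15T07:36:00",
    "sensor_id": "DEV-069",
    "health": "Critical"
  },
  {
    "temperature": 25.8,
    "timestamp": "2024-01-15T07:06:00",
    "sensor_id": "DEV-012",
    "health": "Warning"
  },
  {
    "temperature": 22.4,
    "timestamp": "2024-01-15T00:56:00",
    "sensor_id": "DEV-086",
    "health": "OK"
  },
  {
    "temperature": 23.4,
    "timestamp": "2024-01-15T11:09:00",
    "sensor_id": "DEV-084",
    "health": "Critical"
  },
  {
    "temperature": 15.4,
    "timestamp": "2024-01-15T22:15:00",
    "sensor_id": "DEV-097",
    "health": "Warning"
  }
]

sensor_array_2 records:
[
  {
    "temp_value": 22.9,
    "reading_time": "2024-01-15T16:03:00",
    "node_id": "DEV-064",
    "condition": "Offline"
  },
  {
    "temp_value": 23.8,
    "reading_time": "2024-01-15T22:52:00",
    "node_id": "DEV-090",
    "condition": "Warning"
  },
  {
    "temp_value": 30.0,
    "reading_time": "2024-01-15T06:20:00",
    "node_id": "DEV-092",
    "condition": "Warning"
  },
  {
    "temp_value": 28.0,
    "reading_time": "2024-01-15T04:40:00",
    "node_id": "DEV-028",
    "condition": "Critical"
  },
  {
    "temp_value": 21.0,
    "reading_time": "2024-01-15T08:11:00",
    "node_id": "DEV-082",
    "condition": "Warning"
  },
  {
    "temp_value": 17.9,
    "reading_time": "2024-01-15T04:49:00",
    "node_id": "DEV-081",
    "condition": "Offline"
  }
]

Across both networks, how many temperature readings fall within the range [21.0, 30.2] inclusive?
8

Schema mapping: "temperature" (sensor_array_1) = "temp_value" (sensor_array_2) = temperature

Readings in [21.0, 30.2] from sensor_array_1: 3
Readings in [21.0, 30.2] from sensor_array_2: 5

Total count: 3 + 5 = 8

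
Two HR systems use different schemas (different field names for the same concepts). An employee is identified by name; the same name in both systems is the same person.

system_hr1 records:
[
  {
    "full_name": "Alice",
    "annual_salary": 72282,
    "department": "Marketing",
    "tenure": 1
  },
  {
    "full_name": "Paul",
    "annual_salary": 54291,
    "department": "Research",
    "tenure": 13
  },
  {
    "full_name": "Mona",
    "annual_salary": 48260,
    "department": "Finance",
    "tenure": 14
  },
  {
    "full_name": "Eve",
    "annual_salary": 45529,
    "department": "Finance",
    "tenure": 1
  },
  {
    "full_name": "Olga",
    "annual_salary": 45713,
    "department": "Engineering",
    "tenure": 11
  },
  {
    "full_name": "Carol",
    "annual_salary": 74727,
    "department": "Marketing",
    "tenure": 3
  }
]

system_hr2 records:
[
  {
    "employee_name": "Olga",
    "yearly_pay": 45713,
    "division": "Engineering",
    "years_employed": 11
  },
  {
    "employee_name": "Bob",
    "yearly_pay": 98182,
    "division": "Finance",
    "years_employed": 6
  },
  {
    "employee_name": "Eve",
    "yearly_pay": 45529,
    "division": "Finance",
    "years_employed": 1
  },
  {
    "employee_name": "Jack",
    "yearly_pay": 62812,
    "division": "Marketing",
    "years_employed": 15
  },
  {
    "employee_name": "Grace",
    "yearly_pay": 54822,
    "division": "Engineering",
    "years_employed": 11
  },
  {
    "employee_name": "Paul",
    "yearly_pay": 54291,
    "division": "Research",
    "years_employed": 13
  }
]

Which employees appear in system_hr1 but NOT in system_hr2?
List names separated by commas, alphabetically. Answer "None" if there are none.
Alice, Carol, Mona

Schema mapping: "full_name" (system_hr1) = "employee_name" (system_hr2) = employee name

Names in system_hr1: ['Alice', 'Carol', 'Eve', 'Mona', 'Olga', 'Paul']
Names in system_hr2: ['Bob', 'Eve', 'Grace', 'Jack', 'Olga', 'Paul']

In system_hr1 but not system_hr2: ['Alice', 'Carol', 'Mona']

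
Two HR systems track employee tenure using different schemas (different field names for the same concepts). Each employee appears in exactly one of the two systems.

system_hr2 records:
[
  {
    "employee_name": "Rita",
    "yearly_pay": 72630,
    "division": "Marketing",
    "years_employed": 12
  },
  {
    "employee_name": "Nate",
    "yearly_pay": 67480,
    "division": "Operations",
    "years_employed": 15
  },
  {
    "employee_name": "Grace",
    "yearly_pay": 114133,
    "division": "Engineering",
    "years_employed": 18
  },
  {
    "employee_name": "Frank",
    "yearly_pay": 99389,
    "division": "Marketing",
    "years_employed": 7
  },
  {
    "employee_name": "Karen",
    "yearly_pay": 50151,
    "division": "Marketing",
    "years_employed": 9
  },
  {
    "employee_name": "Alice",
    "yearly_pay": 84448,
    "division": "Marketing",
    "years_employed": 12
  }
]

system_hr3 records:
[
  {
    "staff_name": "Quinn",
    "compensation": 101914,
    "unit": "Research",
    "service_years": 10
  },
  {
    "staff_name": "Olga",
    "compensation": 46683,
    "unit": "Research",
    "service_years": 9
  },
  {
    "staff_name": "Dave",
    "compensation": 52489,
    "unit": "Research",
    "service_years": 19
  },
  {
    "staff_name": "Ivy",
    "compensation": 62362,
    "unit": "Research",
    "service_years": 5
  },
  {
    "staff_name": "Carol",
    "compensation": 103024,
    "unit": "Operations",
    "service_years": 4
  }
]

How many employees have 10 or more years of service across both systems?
6

Reconcile schemas: "years_employed" (system_hr2) = "service_years" (system_hr3) = years of service

From system_hr2: 4 employees with >= 10 years
From system_hr3: 2 employees with >= 10 years

Total: 4 + 2 = 6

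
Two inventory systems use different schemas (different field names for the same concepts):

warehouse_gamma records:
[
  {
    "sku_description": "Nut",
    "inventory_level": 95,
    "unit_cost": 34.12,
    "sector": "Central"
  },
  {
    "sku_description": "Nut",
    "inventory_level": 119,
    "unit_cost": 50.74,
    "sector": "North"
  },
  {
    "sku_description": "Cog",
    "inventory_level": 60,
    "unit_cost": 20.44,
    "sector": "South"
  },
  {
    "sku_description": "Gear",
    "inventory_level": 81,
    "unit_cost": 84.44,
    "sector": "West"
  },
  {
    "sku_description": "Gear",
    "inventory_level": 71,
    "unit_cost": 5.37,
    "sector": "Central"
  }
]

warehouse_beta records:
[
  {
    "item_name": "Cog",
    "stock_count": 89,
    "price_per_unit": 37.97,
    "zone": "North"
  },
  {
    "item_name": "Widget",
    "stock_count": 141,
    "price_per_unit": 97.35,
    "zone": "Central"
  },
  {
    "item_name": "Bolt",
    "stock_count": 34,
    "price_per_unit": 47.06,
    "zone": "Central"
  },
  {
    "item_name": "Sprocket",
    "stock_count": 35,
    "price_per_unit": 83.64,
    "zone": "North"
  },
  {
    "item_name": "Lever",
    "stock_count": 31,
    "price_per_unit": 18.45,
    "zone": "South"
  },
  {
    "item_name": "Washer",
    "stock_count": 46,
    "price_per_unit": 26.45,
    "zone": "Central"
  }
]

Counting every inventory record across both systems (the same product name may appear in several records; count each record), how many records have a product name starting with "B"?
1

Schema mapping: "sku_description" (warehouse_gamma) = "item_name" (warehouse_beta) = product name

Records with product name starting with "B" in warehouse_gamma: 0
Records with product name starting with "B" in warehouse_beta: 1

Total: 0 + 1 = 1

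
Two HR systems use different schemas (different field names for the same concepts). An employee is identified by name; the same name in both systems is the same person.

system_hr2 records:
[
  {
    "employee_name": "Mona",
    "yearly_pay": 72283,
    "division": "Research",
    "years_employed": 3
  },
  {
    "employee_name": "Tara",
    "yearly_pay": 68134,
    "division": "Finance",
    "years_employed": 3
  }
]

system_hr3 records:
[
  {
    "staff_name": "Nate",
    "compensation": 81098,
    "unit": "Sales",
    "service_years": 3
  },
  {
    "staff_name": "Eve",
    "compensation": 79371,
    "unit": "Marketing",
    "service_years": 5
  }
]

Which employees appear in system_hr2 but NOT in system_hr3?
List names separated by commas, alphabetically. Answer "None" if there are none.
Mona, Tara

Schema mapping: "employee_name" (system_hr2) = "staff_name" (system_hr3) = employee name

Names in system_hr2: ['Mona', 'Tara']
Names in system_hr3: ['Eve', 'Nate']

In system_hr2 but not system_hr3: ['Mona', 'Tara']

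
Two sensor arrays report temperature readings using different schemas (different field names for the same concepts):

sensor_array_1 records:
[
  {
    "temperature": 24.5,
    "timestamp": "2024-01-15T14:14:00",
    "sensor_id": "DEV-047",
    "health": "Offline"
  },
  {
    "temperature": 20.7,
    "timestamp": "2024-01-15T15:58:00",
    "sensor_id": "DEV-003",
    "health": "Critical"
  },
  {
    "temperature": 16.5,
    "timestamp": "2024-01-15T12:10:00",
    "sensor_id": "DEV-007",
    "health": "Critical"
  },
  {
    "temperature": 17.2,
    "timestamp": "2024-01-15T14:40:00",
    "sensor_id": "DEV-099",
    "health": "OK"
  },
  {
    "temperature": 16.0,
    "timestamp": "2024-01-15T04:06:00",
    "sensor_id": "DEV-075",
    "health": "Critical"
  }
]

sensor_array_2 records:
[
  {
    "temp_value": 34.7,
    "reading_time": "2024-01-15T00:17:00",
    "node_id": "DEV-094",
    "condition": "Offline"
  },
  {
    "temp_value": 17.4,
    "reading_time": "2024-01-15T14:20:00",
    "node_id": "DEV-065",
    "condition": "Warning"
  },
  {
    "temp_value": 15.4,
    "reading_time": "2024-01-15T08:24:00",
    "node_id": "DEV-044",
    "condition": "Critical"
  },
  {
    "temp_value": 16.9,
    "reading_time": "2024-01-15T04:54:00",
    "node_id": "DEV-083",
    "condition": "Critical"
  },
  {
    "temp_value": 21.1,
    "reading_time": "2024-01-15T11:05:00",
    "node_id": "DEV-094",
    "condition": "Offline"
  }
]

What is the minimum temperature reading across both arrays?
15.4

Schema mapping: "temperature" (sensor_array_1) = "temp_value" (sensor_array_2) = temperature reading

Minimum in sensor_array_1: 16.0
Minimum in sensor_array_2: 15.4

Overall minimum: min(16.0, 15.4) = 15.4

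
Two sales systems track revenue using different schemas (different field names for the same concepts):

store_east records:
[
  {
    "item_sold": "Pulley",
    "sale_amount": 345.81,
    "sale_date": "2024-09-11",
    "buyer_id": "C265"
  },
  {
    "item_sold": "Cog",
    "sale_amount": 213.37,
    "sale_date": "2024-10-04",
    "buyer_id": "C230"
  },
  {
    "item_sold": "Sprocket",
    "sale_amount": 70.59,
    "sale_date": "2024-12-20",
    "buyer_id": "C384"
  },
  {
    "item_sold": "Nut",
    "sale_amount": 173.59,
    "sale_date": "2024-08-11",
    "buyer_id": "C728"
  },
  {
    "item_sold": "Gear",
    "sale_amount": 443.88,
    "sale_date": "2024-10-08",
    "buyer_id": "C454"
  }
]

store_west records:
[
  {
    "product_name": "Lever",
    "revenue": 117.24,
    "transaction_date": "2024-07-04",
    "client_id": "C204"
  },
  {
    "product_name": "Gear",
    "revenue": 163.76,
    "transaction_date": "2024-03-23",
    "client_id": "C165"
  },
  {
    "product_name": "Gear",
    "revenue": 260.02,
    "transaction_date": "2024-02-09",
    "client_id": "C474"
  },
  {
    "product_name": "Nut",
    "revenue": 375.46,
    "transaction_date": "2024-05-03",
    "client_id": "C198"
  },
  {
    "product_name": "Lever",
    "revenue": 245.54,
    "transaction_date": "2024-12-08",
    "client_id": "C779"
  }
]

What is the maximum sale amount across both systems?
443.88

Reconcile: "sale_amount" (store_east) = "revenue" (store_west) = sale amount

Maximum in store_east: 443.88
Maximum in store_west: 375.46

Overall maximum: max(443.88, 375.46) = 443.88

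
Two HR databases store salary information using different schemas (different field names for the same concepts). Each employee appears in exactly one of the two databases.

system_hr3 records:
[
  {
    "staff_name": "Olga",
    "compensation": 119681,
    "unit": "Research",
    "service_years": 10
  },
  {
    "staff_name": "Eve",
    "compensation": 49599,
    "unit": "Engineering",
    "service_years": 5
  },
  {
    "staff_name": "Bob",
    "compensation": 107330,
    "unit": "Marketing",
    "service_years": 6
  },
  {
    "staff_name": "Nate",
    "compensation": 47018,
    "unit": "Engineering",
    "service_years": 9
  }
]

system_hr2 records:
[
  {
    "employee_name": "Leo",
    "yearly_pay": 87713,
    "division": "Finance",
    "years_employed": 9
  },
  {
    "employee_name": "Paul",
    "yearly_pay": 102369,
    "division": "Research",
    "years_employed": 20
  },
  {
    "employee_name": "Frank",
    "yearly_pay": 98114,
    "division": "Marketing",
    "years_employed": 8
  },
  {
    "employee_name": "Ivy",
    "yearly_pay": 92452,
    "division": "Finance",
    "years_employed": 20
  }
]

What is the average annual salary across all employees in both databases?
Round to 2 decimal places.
88034.50

Schema mapping: "compensation" (system_hr3) = "yearly_pay" (system_hr2) = annual salary

All salaries: [119681, 49599, 107330, 47018, 87713, 102369, 98114, 92452]
Sum: 704276
Count: 8
Average: 704276 / 8 = 88034.50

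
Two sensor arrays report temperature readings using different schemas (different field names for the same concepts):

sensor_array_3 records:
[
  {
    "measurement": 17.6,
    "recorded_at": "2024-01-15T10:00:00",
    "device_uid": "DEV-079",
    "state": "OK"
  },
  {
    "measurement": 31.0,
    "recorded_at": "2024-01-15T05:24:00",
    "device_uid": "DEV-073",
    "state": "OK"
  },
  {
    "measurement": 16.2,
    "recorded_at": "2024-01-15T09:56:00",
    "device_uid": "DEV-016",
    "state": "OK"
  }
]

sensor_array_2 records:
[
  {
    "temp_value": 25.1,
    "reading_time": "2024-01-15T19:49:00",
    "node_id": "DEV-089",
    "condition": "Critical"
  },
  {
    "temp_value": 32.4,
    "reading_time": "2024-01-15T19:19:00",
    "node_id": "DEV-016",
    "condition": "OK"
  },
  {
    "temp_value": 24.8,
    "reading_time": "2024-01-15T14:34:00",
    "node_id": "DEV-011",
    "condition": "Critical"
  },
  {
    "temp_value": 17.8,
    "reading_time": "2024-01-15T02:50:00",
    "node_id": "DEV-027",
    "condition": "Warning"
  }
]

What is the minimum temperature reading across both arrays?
16.2

Schema mapping: "measurement" (sensor_array_3) = "temp_value" (sensor_array_2) = temperature reading

Minimum in sensor_array_3: 16.2
Minimum in sensor_array_2: 17.8

Overall minimum: min(16.2, 17.8) = 16.2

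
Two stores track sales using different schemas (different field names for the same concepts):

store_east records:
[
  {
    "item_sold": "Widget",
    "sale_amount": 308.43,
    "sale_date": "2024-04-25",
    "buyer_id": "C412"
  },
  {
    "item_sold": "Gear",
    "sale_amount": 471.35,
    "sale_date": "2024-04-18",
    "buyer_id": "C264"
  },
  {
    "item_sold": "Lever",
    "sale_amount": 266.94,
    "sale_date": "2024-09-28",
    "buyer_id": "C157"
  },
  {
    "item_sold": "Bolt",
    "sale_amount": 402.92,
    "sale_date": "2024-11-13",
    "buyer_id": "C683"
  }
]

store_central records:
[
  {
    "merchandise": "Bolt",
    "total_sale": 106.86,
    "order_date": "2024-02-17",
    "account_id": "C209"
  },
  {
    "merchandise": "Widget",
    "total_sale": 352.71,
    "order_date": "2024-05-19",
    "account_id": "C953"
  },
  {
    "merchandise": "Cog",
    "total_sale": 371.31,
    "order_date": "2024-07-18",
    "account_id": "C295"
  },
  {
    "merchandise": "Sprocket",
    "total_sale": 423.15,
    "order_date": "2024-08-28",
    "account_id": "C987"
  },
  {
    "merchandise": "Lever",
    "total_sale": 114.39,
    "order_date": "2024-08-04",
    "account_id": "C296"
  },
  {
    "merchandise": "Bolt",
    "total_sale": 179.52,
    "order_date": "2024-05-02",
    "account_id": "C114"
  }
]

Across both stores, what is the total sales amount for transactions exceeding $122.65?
2776.33

Schema mapping: "sale_amount" (store_east) = "total_sale" (store_central) = sale amount

Sum of sales > $122.65 in store_east: 1449.64
Sum of sales > $122.65 in store_central: 1326.69

Total: 1449.64 + 1326.69 = 2776.33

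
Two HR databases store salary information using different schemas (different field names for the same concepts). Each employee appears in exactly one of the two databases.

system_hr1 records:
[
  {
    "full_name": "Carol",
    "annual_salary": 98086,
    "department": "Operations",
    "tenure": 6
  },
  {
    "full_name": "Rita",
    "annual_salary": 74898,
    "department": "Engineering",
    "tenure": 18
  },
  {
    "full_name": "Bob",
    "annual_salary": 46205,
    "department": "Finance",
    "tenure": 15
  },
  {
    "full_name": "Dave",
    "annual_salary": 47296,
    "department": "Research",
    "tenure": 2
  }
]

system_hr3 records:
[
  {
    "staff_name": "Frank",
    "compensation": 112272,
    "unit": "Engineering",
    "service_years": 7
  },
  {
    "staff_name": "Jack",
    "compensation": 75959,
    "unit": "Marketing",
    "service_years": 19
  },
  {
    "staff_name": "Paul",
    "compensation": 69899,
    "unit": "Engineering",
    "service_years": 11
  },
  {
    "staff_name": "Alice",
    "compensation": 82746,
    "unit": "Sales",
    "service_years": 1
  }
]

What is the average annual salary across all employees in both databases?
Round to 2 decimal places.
75920.13

Schema mapping: "annual_salary" (system_hr1) = "compensation" (system_hr3) = annual salary

All salaries: [98086, 74898, 46205, 47296, 112272, 75959, 69899, 82746]
Sum: 607361
Count: 8
Average: 607361 / 8 = 75920.13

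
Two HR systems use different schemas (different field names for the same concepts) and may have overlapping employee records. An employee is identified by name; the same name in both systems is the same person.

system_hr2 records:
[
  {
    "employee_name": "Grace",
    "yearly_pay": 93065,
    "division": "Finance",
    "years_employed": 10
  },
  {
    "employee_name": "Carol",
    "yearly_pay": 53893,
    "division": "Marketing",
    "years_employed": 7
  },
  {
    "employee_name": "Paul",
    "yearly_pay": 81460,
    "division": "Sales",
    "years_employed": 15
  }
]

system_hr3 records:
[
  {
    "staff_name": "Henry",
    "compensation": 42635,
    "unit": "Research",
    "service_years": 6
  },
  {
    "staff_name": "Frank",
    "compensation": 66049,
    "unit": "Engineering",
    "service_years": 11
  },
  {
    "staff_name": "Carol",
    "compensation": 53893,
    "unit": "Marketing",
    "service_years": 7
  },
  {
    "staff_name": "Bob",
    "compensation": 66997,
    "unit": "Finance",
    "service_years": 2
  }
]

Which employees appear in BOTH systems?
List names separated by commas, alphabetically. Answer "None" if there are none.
Carol

Schema mapping: "employee_name" (system_hr2) = "staff_name" (system_hr3) = employee name

Names in system_hr2: ['Carol', 'Grace', 'Paul']
Names in system_hr3: ['Bob', 'Carol', 'Frank', 'Henry']

Intersection: ['Carol']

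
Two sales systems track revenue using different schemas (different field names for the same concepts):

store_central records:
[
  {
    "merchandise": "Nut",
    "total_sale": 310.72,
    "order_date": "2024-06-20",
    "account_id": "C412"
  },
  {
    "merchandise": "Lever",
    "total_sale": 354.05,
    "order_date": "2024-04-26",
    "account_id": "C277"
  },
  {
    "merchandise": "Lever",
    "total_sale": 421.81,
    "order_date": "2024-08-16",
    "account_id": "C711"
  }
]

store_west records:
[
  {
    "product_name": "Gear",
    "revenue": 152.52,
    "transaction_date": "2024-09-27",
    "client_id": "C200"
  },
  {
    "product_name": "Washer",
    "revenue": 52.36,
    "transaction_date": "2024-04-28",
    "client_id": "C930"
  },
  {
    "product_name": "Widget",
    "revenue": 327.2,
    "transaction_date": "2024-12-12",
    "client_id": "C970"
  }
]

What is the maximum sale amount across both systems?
421.81

Reconcile: "total_sale" (store_central) = "revenue" (store_west) = sale amount

Maximum in store_central: 421.81
Maximum in store_west: 327.2

Overall maximum: max(421.81, 327.2) = 421.81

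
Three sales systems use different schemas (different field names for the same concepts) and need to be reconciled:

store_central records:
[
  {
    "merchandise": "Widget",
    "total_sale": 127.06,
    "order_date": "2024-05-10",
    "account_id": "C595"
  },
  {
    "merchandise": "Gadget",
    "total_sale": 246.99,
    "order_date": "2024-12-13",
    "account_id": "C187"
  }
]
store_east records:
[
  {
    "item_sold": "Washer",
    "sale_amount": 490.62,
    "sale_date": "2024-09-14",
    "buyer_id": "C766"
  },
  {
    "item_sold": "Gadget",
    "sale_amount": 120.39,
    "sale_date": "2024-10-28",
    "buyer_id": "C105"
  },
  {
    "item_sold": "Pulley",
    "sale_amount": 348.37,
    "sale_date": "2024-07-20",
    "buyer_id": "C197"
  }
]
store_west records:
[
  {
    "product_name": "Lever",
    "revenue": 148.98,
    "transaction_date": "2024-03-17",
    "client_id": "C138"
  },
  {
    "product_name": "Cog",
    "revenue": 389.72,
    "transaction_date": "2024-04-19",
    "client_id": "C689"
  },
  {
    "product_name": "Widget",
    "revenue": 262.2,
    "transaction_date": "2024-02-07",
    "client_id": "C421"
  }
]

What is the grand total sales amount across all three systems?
2134.33

Schema reconciliation - all amount fields map to sale amount:

store_central (total_sale): 374.05
store_east (sale_amount): 959.38
store_west (revenue): 800.9

Grand total: 2134.33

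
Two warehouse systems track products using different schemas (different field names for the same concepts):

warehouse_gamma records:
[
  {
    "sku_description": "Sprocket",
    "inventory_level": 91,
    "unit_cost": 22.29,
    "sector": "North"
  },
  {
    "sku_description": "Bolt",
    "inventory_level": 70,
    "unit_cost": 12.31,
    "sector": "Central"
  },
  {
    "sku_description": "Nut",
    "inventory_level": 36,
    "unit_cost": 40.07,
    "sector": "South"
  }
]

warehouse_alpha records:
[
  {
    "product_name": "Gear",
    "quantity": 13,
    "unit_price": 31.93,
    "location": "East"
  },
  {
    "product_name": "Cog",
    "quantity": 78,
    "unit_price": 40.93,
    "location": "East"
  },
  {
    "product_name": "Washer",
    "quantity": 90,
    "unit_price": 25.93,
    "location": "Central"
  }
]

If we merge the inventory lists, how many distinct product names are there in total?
6

Schema mapping: "sku_description" (warehouse_gamma) = "product_name" (warehouse_alpha) = product name

Products in warehouse_gamma: ['Bolt', 'Nut', 'Sprocket']
Products in warehouse_alpha: ['Cog', 'Gear', 'Washer']

Union (unique products): ['Bolt', 'Cog', 'Gear', 'Nut', 'Sprocket', 'Washer']
Count: 6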